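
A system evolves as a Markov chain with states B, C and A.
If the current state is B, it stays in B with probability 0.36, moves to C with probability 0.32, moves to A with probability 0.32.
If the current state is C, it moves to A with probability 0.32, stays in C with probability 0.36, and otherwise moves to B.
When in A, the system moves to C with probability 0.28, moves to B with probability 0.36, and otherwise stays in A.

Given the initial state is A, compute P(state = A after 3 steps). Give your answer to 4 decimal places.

Propagate the distribution vector 3 steps from A.
After 0 steps: (0.0000, 0.0000, 1.0000)
After 1 step: (0.3600, 0.2800, 0.3600)
After 2 steps: (0.3488, 0.3168, 0.3344)
After 3 steps: (0.3473, 0.3193, 0.3334)
P(in A after 3 steps) = 0.3334

0.3334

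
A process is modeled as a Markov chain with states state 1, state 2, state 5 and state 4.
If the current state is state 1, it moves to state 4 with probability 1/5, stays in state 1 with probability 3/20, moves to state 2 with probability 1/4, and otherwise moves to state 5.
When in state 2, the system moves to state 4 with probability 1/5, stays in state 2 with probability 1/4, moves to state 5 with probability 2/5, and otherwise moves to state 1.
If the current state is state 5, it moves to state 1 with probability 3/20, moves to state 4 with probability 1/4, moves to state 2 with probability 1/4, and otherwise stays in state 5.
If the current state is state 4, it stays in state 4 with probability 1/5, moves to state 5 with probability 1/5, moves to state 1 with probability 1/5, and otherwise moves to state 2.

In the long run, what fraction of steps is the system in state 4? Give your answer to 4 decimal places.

0.2170

Let the stationary distribution be π with π = πP and π_1 + π_2 + π_3 + π_4 = 1.
π_1 = 0.15·π_1 + 0.15·π_2 + 0.15·π_3 + 0.2·π_4
π_2 = 0.25·π_1 + 0.25·π_2 + 0.25·π_3 + 0.4·π_4
π_3 = 0.4·π_1 + 0.4·π_2 + 0.35·π_3 + 0.2·π_4
Solving with the normalization constraint gives π = (0.1608, 0.2825, 0.3396, 0.2170).
So the stationary probability of state 4 is 0.2170.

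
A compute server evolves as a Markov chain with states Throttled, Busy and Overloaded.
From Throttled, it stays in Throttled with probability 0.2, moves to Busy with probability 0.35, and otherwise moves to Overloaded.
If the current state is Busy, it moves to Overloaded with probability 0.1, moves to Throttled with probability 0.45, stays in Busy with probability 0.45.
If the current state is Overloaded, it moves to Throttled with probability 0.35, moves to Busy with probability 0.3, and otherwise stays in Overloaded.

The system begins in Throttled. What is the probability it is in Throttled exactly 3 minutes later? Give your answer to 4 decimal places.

0.3330

Propagate the distribution vector 3 minutes from Throttled.
After 0 minutes: (1.0000, 0.0000, 0.0000)
After 1 minute: (0.2000, 0.3500, 0.4500)
After 2 minutes: (0.3550, 0.3625, 0.2825)
After 3 minutes: (0.3330, 0.3721, 0.2949)
P(in Throttled after 3 minutes) = 0.3330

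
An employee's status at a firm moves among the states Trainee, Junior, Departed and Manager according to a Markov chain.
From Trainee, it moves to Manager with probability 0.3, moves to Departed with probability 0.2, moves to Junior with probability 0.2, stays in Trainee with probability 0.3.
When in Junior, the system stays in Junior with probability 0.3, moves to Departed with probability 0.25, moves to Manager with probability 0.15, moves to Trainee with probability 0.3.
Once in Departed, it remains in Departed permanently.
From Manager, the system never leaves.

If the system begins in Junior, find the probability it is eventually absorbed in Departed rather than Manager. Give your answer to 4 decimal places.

Let h(s) be the probability of absorption at Departed starting from transient state s. Then h(Departed) = 1 and h(Manager) = 0. By first-step analysis:
h(Trainee) = 0.3·h(Trainee) + 0.2·h(Junior) + 0.2·1 + 0.3·0
h(Junior) = 0.3·h(Trainee) + 0.3·h(Junior) + 0.25·1 + 0.15·0
Solving: h(Trainee) = 0.4419, h(Junior) = 0.5465.
Starting from Junior, the probability is 0.5465.

0.5465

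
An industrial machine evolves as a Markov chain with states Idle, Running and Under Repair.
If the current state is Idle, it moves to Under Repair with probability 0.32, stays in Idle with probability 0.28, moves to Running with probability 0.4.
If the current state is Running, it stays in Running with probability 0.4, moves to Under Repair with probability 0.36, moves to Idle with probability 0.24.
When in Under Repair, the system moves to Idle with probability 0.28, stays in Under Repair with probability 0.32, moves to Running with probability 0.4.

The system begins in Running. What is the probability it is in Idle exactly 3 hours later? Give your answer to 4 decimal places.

0.2640

Propagate the distribution vector 3 hours from Running.
After 0 hours: (0.0000, 1.0000, 0.0000)
After 1 hour: (0.2400, 0.4000, 0.3600)
After 2 hours: (0.2640, 0.4000, 0.3360)
After 3 hours: (0.2640, 0.4000, 0.3360)
P(in Idle after 3 hours) = 0.2640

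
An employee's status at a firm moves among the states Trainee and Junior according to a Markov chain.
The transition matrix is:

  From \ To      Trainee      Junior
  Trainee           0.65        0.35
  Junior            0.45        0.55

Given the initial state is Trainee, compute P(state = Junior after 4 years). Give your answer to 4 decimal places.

0.4368

Propagate the distribution vector 4 years from Trainee.
After 0 years: (1.0000, 0.0000)
After 1 year: (0.6500, 0.3500)
After 2 years: (0.5800, 0.4200)
After 3 years: (0.5660, 0.4340)
After 4 years: (0.5632, 0.4368)
P(in Junior after 4 years) = 0.4368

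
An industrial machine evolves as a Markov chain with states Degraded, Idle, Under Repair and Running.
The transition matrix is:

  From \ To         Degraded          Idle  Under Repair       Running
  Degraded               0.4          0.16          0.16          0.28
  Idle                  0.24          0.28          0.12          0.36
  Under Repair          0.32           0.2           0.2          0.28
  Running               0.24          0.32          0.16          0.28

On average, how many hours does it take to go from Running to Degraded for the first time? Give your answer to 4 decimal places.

Let t(s) be the expected number of hours to first reach Degraded from state s, with t(Degraded) = 0. Conditioning on the first hour:
t(Idle) = 1 + 0.28·t(Idle) + 0.12·t(Under Repair) + 0.36·t(Running)
t(Under Repair) = 1 + 0.2·t(Idle) + 0.2·t(Under Repair) + 0.28·t(Running)
t(Running) = 1 + 0.32·t(Idle) + 0.16·t(Under Repair) + 0.28·t(Running)
Solving: t(Idle) = 3.9752, t(Under Repair) = 3.6307, t(Running) = 3.9625.
Expected hours from Running to Degraded: 3.9625.

3.9625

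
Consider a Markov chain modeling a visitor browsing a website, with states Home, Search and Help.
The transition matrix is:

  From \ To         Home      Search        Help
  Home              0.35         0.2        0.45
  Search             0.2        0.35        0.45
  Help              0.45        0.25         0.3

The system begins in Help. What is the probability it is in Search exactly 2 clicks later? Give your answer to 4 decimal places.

0.2525

Sum over the intermediate state after 1 click:
P = P(Help→Home)·P(Home→Search) + P(Help→Search)·P(Search→Search) + P(Help→Help)·P(Help→Search)
  = 0.45×0.2 + 0.25×0.35 + 0.3×0.25
  = 0.0900 + 0.0875 + 0.0750 = 0.2525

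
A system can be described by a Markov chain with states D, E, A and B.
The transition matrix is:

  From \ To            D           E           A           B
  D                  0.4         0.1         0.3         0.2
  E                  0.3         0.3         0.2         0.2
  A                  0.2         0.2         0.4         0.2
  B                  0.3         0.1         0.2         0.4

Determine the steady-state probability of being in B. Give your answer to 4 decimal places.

Let the stationary distribution be π with π = πP and π_1 + π_2 + π_3 + π_4 = 1.
π_1 = 0.4·π_1 + 0.3·π_2 + 0.2·π_3 + 0.3·π_4
π_2 = 0.1·π_1 + 0.3·π_2 + 0.2·π_3 + 0.1·π_4
π_3 = 0.3·π_1 + 0.2·π_2 + 0.4·π_3 + 0.2·π_4
Solving with the normalization constraint gives π = (0.3014, 0.1610, 0.2877, 0.2500).
So the stationary probability of B is 0.2500.

0.2500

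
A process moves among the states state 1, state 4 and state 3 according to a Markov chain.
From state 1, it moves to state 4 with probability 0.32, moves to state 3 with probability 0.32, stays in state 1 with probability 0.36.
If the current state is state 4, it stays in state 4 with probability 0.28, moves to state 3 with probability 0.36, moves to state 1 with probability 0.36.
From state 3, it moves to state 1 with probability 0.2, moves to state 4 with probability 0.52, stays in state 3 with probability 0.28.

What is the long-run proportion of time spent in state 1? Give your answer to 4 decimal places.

0.3085

Let the stationary distribution be π with π = πP and π_1 + π_2 + π_3 = 1.
π_1 = 0.36·π_1 + 0.36·π_2 + 0.2·π_3
π_2 = 0.32·π_1 + 0.28·π_2 + 0.52·π_3
Solving with the normalization constraint gives π = (0.3085, 0.3696, 0.3219).
So the stationary probability of state 1 is 0.3085.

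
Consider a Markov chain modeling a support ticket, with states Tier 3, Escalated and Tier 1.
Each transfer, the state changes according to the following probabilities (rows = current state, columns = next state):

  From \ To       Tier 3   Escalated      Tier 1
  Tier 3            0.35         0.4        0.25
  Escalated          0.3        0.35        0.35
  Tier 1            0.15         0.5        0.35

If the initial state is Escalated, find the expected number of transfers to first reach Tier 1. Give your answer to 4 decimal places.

3.1405

Let t(s) be the expected number of transfers to first reach Tier 1 from state s, with t(Tier 1) = 0. Conditioning on the first transfer:
t(Tier 3) = 1 + 0.35·t(Tier 3) + 0.4·t(Escalated)
t(Escalated) = 1 + 0.3·t(Tier 3) + 0.35·t(Escalated)
Solving: t(Tier 3) = 3.4711, t(Escalated) = 3.1405.
Expected transfers from Escalated to Tier 1: 3.1405.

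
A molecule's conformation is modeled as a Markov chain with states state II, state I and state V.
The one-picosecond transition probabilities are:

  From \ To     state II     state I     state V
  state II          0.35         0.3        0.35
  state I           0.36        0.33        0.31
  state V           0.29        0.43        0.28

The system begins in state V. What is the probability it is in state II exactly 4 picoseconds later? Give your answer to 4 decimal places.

Propagate the distribution vector 4 picoseconds from state V.
After 0 picoseconds: (0.0000, 0.0000, 1.0000)
After 1 picosecond: (0.2900, 0.4300, 0.2800)
After 2 picoseconds: (0.3375, 0.3493, 0.3132)
After 3 picoseconds: (0.3347, 0.3512, 0.3141)
After 4 picoseconds: (0.3347, 0.3514, 0.3140)
P(in state II after 4 picoseconds) = 0.3347

0.3347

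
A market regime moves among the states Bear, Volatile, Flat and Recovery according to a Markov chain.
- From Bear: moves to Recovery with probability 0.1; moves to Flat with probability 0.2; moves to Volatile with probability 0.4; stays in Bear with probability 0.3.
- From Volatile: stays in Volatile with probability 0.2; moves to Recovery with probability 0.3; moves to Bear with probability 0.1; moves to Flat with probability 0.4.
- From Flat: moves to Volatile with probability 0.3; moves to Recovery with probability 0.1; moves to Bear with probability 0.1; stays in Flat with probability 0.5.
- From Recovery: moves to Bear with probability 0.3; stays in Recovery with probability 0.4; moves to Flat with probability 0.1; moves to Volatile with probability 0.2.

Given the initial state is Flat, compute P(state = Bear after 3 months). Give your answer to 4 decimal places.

0.1660

Propagate the distribution vector 3 months from Flat.
After 0 months: (0.0000, 0.0000, 1.0000, 0.0000)
After 1 month: (0.1000, 0.3000, 0.5000, 0.1000)
After 2 months: (0.1400, 0.2700, 0.4000, 0.1900)
After 3 months: (0.1660, 0.2680, 0.3550, 0.2110)
P(in Bear after 3 months) = 0.1660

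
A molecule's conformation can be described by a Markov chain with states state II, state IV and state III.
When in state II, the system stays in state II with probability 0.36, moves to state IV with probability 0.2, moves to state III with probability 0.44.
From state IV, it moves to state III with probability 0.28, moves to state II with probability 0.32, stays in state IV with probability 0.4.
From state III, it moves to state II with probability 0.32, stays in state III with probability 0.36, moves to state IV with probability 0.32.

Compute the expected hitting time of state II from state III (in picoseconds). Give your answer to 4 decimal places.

3.1250

Let t(s) be the expected number of picoseconds to first reach state II from state s, with t(state II) = 0. Conditioning on the first picosecond:
t(state IV) = 1 + 0.4·t(state IV) + 0.28·t(state III)
t(state III) = 1 + 0.32·t(state IV) + 0.36·t(state III)
Solving: t(state IV) = 3.1250, t(state III) = 3.1250.
Expected picoseconds from state III to state II: 3.1250.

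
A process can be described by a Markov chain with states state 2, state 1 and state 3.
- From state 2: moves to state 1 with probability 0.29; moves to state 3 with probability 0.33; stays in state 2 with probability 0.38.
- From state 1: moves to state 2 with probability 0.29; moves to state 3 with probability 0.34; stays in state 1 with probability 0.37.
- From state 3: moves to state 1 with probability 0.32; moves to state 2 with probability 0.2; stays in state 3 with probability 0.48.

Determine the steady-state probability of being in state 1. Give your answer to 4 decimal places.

0.3280

Let the stationary distribution be π with π = πP and π_1 + π_2 + π_3 = 1.
π_1 = 0.38·π_1 + 0.29·π_2 + 0.2·π_3
π_2 = 0.29·π_1 + 0.37·π_2 + 0.32·π_3
Solving with the normalization constraint gives π = (0.2799, 0.3280, 0.3921).
So the stationary probability of state 1 is 0.3280.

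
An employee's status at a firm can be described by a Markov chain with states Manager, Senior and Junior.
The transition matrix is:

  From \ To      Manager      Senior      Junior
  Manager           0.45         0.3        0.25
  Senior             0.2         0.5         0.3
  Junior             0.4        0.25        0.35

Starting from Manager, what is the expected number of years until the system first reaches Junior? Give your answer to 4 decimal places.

3.7209

Let t(s) be the expected number of years to first reach Junior from state s, with t(Junior) = 0. Conditioning on the first year:
t(Manager) = 1 + 0.45·t(Manager) + 0.3·t(Senior)
t(Senior) = 1 + 0.2·t(Manager) + 0.5·t(Senior)
Solving: t(Manager) = 3.7209, t(Senior) = 3.4884.
Expected years from Manager to Junior: 3.7209.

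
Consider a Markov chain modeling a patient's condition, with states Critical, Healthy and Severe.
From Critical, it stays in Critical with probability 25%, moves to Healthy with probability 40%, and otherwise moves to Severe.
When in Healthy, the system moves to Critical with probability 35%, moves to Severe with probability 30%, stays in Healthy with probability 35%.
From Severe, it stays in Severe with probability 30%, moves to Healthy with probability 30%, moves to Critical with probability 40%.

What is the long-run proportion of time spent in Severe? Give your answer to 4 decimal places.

Let the stationary distribution be π with π = πP and π_1 + π_2 + π_3 = 1.
π_1 = 0.25·π_1 + 0.35·π_2 + 0.4·π_3
π_2 = 0.4·π_1 + 0.35·π_2 + 0.3·π_3
Solving with the normalization constraint gives π = (0.3326, 0.3508, 0.3166).
So the stationary probability of Severe is 0.3166.

0.3166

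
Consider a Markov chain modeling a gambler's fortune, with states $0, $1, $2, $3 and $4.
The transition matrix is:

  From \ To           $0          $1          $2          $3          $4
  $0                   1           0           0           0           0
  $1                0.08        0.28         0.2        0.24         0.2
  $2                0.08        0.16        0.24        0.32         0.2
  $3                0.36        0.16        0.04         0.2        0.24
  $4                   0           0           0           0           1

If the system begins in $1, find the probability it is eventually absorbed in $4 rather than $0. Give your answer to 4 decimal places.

Let h(s) be the probability of absorption at $4 starting from transient state s. Then h($4) = 1 and h($0) = 0. By first-step analysis:
h($1) = 0.08·0 + 0.28·h($1) + 0.2·h($2) + 0.24·h($3) + 0.2·1
h($2) = 0.08·0 + 0.16·h($1) + 0.24·h($2) + 0.32·h($3) + 0.2·1
h($3) = 0.36·0 + 0.16·h($1) + 0.04·h($2) + 0.2·h($3) + 0.24·1
Solving: h($1) = 0.5859, h($2) = 0.5743, h($3) = 0.4459.
Starting from $1, the probability is 0.5859.

0.5859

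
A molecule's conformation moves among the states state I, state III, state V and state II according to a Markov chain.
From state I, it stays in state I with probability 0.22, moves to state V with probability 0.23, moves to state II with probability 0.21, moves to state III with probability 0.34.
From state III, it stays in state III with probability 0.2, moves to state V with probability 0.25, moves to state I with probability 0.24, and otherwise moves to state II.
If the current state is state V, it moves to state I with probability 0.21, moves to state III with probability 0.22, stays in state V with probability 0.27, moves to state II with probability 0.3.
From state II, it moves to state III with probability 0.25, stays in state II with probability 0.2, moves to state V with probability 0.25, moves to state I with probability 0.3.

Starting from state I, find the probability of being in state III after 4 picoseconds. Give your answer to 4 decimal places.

Propagate the distribution vector 4 picoseconds from state I.
After 0 picoseconds: (1.0000, 0.0000, 0.0000, 0.0000)
After 1 picosecond: (0.2200, 0.3400, 0.2300, 0.2100)
After 2 picoseconds: (0.2413, 0.2459, 0.2502, 0.2626)
After 3 picoseconds: (0.2434, 0.2519, 0.2502, 0.2545)
After 4 picoseconds: (0.2429, 0.2518, 0.2501, 0.2552)
P(in state III after 4 picoseconds) = 0.2518

0.2518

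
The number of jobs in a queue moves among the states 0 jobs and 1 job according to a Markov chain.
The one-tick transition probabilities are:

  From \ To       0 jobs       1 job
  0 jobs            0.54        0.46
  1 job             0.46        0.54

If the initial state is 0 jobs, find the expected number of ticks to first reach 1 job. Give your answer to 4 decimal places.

2.1739

Let t(s) be the expected number of ticks to first reach 1 job from state s, with t(1 job) = 0. Conditioning on the first tick:
t(0 jobs) = 1 + 0.54·t(0 jobs)
Solving: t(0 jobs) = 2.1739.
Expected ticks from 0 jobs to 1 job: 2.1739.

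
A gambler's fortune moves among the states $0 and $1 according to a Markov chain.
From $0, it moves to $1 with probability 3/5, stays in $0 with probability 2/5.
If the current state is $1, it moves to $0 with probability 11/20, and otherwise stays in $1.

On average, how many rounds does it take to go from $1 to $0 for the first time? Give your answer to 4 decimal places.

Let t(s) be the expected number of rounds to first reach $0 from state s, with t($0) = 0. Conditioning on the first round:
t($1) = 1 + 0.45·t($1)
Solving: t($1) = 1.8182.
Expected rounds from $1 to $0: 1.8182.

1.8182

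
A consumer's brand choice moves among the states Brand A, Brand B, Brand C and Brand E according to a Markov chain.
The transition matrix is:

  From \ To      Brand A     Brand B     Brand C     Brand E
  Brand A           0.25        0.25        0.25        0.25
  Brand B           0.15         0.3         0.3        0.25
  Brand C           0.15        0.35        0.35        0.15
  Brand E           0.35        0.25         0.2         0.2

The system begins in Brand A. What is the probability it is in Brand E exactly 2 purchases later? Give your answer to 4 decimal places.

0.2125

Propagate the distribution vector 2 purchases from Brand A.
After 0 purchases: (1.0000, 0.0000, 0.0000, 0.0000)
After 1 purchase: (0.2500, 0.2500, 0.2500, 0.2500)
After 2 purchases: (0.2250, 0.2875, 0.2750, 0.2125)
P(in Brand E after 2 purchases) = 0.2125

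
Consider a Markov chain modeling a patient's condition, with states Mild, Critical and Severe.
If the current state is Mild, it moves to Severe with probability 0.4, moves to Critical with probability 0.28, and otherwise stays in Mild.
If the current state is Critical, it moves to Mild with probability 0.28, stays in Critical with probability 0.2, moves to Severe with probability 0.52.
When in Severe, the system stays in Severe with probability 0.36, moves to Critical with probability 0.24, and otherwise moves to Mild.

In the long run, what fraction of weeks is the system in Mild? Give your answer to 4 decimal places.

0.3433

Let the stationary distribution be π with π = πP and π_1 + π_2 + π_3 = 1.
π_1 = 0.32·π_1 + 0.28·π_2 + 0.4·π_3
π_2 = 0.28·π_1 + 0.2·π_2 + 0.24·π_3
Solving with the normalization constraint gives π = (0.3433, 0.2440, 0.4128).
So the stationary probability of Mild is 0.3433.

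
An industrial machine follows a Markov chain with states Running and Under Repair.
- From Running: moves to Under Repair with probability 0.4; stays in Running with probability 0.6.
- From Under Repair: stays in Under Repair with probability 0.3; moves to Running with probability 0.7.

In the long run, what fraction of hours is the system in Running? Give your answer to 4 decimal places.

0.6364

Let the stationary distribution be π with π = πP and π_1 + π_2 = 1.
π_1 = 0.6·π_1 + 0.7·π_2
Solving with the normalization constraint gives π = (0.6364, 0.3636).
So the stationary probability of Running is 0.6364.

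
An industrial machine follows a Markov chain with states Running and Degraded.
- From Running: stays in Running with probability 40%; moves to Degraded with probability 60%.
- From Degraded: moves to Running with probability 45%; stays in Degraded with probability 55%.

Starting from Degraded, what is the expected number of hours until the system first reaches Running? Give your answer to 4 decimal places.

Let t(s) be the expected number of hours to first reach Running from state s, with t(Running) = 0. Conditioning on the first hour:
t(Degraded) = 1 + 0.55·t(Degraded)
Solving: t(Degraded) = 2.2222.
Expected hours from Degraded to Running: 2.2222.

2.2222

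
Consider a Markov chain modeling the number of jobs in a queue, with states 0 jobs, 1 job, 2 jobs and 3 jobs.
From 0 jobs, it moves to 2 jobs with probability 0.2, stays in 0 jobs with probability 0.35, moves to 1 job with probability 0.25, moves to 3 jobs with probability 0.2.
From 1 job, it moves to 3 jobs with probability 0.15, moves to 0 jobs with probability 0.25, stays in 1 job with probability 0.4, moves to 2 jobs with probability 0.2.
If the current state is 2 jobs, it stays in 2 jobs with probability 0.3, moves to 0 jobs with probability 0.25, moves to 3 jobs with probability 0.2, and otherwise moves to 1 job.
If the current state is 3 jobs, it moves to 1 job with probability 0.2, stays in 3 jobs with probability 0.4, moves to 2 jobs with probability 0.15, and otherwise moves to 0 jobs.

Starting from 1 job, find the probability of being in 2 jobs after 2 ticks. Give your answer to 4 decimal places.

Propagate the distribution vector 2 ticks from 1 job.
After 0 ticks: (0.0000, 1.0000, 0.0000, 0.0000)
After 1 tick: (0.2500, 0.4000, 0.2000, 0.1500)
After 2 ticks: (0.2750, 0.3025, 0.2125, 0.2100)
P(in 2 jobs after 2 ticks) = 0.2125

0.2125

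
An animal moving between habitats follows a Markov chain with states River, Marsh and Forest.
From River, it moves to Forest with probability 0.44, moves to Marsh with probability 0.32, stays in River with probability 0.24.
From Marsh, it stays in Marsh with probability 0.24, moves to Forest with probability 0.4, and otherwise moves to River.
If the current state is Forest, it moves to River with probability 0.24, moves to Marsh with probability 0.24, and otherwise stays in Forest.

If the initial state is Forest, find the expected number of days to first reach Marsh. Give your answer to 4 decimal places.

3.8580

Let t(s) be the expected number of days to first reach Marsh from state s, with t(Marsh) = 0. Conditioning on the first day:
t(River) = 1 + 0.24·t(River) + 0.44·t(Forest)
t(Forest) = 1 + 0.24·t(River) + 0.52·t(Forest)
Solving: t(River) = 3.5494, t(Forest) = 3.8580.
Expected days from Forest to Marsh: 3.8580.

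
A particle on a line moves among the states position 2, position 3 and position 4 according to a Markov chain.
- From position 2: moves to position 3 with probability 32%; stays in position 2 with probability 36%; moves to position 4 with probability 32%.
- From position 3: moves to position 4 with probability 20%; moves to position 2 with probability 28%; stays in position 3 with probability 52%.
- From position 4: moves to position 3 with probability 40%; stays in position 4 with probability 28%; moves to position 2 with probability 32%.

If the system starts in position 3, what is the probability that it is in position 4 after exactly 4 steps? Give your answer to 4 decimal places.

Propagate the distribution vector 4 steps from position 3.
After 0 steps: (0.0000, 1.0000, 0.0000)
After 1 step: (0.2800, 0.5200, 0.2000)
After 2 steps: (0.3104, 0.4400, 0.2496)
After 3 steps: (0.3148, 0.4280, 0.2572)
After 4 steps: (0.3155, 0.4262, 0.2584)
P(in position 4 after 4 steps) = 0.2584

0.2584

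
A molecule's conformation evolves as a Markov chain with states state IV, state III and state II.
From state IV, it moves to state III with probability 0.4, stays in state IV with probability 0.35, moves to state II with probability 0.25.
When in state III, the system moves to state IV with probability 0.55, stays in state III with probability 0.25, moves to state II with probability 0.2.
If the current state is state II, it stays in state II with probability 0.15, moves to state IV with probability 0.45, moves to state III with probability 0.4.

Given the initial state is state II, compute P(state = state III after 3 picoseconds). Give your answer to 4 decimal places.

0.3490

Propagate the distribution vector 3 picoseconds from state II.
After 0 picoseconds: (0.0000, 0.0000, 1.0000)
After 1 picosecond: (0.4500, 0.4000, 0.1500)
After 2 picoseconds: (0.4450, 0.3400, 0.2150)
After 3 picoseconds: (0.4395, 0.3490, 0.2115)
P(in state III after 3 picoseconds) = 0.3490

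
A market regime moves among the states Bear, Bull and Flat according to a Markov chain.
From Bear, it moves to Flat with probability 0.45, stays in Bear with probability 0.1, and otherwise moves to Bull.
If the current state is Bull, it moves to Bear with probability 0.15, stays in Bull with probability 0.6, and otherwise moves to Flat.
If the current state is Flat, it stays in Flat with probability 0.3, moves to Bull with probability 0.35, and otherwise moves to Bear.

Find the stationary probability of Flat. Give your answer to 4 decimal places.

0.3055

Let the stationary distribution be π with π = πP and π_1 + π_2 + π_3 = 1.
π_1 = 0.1·π_1 + 0.15·π_2 + 0.35·π_3
π_2 = 0.45·π_1 + 0.6·π_2 + 0.35·π_3
Solving with the normalization constraint gives π = (0.2010, 0.4935, 0.3055).
So the stationary probability of Flat is 0.3055.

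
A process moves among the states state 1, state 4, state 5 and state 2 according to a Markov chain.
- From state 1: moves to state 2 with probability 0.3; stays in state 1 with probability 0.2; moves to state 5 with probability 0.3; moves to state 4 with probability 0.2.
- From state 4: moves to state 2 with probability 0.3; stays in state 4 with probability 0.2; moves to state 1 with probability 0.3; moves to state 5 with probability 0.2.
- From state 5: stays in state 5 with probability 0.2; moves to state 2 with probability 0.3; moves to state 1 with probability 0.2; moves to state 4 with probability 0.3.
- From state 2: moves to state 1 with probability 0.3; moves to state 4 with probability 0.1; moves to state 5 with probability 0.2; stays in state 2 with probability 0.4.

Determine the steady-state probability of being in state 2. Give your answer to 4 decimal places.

0.3333

Let the stationary distribution be π with π = πP and π_1 + π_2 + π_3 + π_4 = 1.
π_1 = 0.2·π_1 + 0.3·π_2 + 0.2·π_3 + 0.3·π_4
π_2 = 0.2·π_1 + 0.2·π_2 + 0.3·π_3 + 0.1·π_4
π_3 = 0.3·π_1 + 0.2·π_2 + 0.2·π_3 + 0.2·π_4
Solving with the normalization constraint gives π = (0.2523, 0.1892, 0.2252, 0.3333).
So the stationary probability of state 2 is 0.3333.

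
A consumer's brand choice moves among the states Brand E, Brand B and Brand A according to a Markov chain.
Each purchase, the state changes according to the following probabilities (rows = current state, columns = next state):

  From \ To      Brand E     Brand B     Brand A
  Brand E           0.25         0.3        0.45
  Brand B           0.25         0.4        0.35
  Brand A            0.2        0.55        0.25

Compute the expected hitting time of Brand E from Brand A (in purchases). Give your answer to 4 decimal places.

4.4660

Let t(s) be the expected number of purchases to first reach Brand E from state s, with t(Brand E) = 0. Conditioning on the first purchase:
t(Brand B) = 1 + 0.4·t(Brand B) + 0.35·t(Brand A)
t(Brand A) = 1 + 0.55·t(Brand B) + 0.25·t(Brand A)
Solving: t(Brand B) = 4.2718, t(Brand A) = 4.4660.
Expected purchases from Brand A to Brand E: 4.4660.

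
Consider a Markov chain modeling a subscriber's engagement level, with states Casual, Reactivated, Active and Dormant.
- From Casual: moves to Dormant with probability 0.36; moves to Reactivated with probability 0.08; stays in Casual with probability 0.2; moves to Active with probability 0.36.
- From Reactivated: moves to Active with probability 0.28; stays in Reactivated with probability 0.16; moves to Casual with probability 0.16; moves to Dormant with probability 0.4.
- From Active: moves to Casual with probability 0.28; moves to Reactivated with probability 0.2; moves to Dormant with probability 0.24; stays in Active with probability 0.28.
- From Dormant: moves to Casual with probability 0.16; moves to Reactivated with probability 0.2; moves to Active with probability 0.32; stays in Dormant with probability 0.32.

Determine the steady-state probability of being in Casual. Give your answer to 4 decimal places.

0.2053

Let the stationary distribution be π with π = πP and π_1 + π_2 + π_3 + π_4 = 1.
π_1 = 0.2·π_1 + 0.16·π_2 + 0.28·π_3 + 0.16·π_4
π_2 = 0.08·π_1 + 0.16·π_2 + 0.2·π_3 + 0.2·π_4
π_3 = 0.36·π_1 + 0.28·π_2 + 0.28·π_3 + 0.32·π_4
Solving with the normalization constraint gives π = (0.2053, 0.1686, 0.3091, 0.3170).
So the stationary probability of Casual is 0.2053.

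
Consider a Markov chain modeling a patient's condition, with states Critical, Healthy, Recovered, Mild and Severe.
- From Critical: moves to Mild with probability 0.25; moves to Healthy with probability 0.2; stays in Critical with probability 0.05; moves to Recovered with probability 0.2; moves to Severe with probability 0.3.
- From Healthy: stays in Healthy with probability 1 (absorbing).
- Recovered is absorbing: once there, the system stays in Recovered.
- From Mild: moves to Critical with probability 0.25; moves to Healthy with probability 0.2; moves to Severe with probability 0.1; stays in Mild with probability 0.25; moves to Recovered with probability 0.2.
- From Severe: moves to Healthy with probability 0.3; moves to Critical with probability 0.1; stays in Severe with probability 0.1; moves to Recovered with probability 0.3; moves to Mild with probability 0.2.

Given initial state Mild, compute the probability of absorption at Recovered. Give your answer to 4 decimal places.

0.5000

Let h(s) be the probability of absorption at Recovered starting from transient state s. Then h(Recovered) = 1 and h(Healthy) = 0. By first-step analysis:
h(Critical) = 0.05·h(Critical) + 0.2·0 + 0.2·1 + 0.25·h(Mild) + 0.3·h(Severe)
h(Mild) = 0.25·h(Critical) + 0.2·0 + 0.2·1 + 0.25·h(Mild) + 0.1·h(Severe)
h(Severe) = 0.1·h(Critical) + 0.3·0 + 0.3·1 + 0.2·h(Mild) + 0.1·h(Severe)
Solving: h(Critical) = 0.5000, h(Mild) = 0.5000, h(Severe) = 0.5000.
Starting from Mild, the probability is 0.5000.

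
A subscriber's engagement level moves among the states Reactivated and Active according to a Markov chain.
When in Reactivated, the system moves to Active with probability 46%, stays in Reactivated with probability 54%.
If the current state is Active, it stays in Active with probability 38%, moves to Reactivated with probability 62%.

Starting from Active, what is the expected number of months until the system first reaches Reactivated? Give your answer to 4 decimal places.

Let t(s) be the expected number of months to first reach Reactivated from state s, with t(Reactivated) = 0. Conditioning on the first month:
t(Active) = 1 + 0.38·t(Active)
Solving: t(Active) = 1.6129.
Expected months from Active to Reactivated: 1.6129.

1.6129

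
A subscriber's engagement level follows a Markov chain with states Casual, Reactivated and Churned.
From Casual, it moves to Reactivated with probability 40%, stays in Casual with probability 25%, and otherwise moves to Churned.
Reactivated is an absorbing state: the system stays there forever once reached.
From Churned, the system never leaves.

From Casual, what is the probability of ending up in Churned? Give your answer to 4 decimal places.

0.4667

Let h(s) be the probability of absorption at Churned starting from transient state s. Then h(Churned) = 1 and h(Reactivated) = 0. By first-step analysis:
h(Casual) = 0.25·h(Casual) + 0.4·0 + 0.35·1
Solving: h(Casual) = 0.4667.
Starting from Casual, the probability is 0.4667.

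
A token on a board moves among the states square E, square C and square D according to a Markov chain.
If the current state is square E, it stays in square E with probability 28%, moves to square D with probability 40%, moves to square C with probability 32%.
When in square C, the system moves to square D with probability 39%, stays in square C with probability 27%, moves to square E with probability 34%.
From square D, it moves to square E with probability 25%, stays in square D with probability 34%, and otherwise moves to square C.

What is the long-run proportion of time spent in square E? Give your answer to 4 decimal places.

Let the stationary distribution be π with π = πP and π_1 + π_2 + π_3 = 1.
π_1 = 0.28·π_1 + 0.34·π_2 + 0.25·π_3
π_2 = 0.32·π_1 + 0.27·π_2 + 0.41·π_3
Solving with the normalization constraint gives π = (0.2890, 0.3368, 0.3742).
So the stationary probability of square E is 0.2890.

0.2890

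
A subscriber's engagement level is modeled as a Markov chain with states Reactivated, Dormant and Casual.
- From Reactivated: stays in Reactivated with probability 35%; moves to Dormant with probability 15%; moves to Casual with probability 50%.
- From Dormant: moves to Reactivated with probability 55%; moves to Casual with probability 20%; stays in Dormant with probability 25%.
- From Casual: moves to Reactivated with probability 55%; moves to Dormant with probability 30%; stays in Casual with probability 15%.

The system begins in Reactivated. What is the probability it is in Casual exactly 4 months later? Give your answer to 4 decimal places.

Propagate the distribution vector 4 months from Reactivated.
After 0 months: (1.0000, 0.0000, 0.0000)
After 1 month: (0.3500, 0.1500, 0.5000)
After 2 months: (0.4800, 0.2400, 0.2800)
After 3 months: (0.4540, 0.2160, 0.3300)
After 4 months: (0.4592, 0.2211, 0.3197)
P(in Casual after 4 months) = 0.3197

0.3197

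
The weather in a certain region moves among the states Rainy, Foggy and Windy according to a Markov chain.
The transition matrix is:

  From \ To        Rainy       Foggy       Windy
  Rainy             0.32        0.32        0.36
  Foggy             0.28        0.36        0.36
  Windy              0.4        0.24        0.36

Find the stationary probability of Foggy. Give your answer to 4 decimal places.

Let the stationary distribution be π with π = πP and π_1 + π_2 + π_3 = 1.
π_1 = 0.32·π_1 + 0.28·π_2 + 0.4·π_3
π_2 = 0.32·π_1 + 0.36·π_2 + 0.24·π_3
Solving with the normalization constraint gives π = (0.3367, 0.3033, 0.3600).
So the stationary probability of Foggy is 0.3033.

0.3033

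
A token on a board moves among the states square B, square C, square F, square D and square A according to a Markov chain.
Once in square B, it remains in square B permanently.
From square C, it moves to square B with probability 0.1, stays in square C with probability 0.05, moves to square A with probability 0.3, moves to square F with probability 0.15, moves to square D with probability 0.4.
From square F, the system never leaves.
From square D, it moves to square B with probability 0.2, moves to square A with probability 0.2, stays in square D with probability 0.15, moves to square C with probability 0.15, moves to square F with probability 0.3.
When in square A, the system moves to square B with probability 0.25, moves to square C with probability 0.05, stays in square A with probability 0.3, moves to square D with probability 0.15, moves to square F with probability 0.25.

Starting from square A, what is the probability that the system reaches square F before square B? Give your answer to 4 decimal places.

Let h(s) be the probability of absorption at square F starting from transient state s. Then h(square F) = 1 and h(square B) = 0. By first-step analysis:
h(square C) = 0.1·0 + 0.05·h(square C) + 0.15·1 + 0.4·h(square D) + 0.3·h(square A)
h(square D) = 0.2·0 + 0.15·h(square C) + 0.3·1 + 0.15·h(square D) + 0.2·h(square A)
h(square A) = 0.25·0 + 0.05·h(square C) + 0.25·1 + 0.15·h(square D) + 0.3·h(square A)
Solving: h(square C) = 0.5645, h(square D) = 0.5751, h(square A) = 0.5207.
Starting from square A, the probability is 0.5207.

0.5207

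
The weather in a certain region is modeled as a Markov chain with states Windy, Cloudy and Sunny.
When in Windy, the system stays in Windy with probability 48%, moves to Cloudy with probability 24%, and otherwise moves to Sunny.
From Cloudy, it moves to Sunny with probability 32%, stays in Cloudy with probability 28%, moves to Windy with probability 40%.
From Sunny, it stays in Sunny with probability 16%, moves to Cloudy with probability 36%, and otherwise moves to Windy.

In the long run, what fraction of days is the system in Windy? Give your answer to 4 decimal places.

0.4574

Let the stationary distribution be π with π = πP and π_1 + π_2 + π_3 = 1.
π_1 = 0.48·π_1 + 0.4·π_2 + 0.48·π_3
π_2 = 0.24·π_1 + 0.28·π_2 + 0.36·π_3
Solving with the normalization constraint gives π = (0.4574, 0.2825, 0.2601).
So the stationary probability of Windy is 0.4574.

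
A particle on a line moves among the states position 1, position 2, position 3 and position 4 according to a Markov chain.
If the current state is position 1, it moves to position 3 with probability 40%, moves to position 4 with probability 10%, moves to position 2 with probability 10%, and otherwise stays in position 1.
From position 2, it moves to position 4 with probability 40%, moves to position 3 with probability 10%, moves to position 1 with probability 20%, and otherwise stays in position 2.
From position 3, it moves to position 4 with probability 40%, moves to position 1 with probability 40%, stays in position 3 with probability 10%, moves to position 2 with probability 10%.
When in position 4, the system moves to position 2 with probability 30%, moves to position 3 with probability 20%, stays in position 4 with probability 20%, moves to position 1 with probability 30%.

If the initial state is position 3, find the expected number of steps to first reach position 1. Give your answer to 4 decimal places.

Let t(s) be the expected number of steps to first reach position 1 from state s, with t(position 1) = 0. Conditioning on the first step:
t(position 2) = 1 + 0.3·t(position 2) + 0.1·t(position 3) + 0.4·t(position 4)
t(position 3) = 1 + 0.1·t(position 2) + 0.1·t(position 3) + 0.4·t(position 4)
t(position 4) = 1 + 0.3·t(position 2) + 0.2·t(position 3) + 0.2·t(position 4)
Solving: t(position 2) = 3.8462, t(position 3) = 3.0769, t(position 4) = 3.4615.
Expected steps from position 3 to position 1: 3.0769.

3.0769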